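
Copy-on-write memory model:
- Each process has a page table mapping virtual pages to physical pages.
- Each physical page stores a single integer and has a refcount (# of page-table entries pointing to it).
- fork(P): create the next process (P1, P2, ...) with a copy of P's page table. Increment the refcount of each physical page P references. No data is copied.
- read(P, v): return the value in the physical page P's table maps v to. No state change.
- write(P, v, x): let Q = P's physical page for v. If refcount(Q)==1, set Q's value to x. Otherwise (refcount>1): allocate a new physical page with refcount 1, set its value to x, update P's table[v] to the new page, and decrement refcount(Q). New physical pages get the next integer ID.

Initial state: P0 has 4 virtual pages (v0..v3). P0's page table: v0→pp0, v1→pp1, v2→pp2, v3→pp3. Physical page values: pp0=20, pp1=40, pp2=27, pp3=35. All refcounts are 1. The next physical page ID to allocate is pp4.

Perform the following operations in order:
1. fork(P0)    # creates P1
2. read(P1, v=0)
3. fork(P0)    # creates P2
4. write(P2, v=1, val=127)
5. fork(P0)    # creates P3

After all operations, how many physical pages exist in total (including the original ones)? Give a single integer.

Op 1: fork(P0) -> P1. 4 ppages; refcounts: pp0:2 pp1:2 pp2:2 pp3:2
Op 2: read(P1, v0) -> 20. No state change.
Op 3: fork(P0) -> P2. 4 ppages; refcounts: pp0:3 pp1:3 pp2:3 pp3:3
Op 4: write(P2, v1, 127). refcount(pp1)=3>1 -> COPY to pp4. 5 ppages; refcounts: pp0:3 pp1:2 pp2:3 pp3:3 pp4:1
Op 5: fork(P0) -> P3. 5 ppages; refcounts: pp0:4 pp1:3 pp2:4 pp3:4 pp4:1

Answer: 5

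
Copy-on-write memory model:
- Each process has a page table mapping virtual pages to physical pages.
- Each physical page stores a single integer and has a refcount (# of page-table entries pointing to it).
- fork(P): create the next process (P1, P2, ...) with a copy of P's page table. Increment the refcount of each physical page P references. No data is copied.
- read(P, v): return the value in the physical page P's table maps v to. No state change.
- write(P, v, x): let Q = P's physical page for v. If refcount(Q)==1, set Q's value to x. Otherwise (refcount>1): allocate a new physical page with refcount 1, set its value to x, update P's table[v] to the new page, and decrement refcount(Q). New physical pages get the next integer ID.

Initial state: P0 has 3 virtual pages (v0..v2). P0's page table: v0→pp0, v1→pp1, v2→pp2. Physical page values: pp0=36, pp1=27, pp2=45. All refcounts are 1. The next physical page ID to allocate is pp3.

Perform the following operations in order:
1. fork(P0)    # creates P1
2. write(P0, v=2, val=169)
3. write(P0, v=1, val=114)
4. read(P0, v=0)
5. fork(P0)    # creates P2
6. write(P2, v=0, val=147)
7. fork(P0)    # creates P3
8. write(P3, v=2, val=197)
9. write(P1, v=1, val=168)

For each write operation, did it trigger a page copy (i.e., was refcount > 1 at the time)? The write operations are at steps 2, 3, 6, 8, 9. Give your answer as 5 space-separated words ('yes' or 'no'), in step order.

Op 1: fork(P0) -> P1. 3 ppages; refcounts: pp0:2 pp1:2 pp2:2
Op 2: write(P0, v2, 169). refcount(pp2)=2>1 -> COPY to pp3. 4 ppages; refcounts: pp0:2 pp1:2 pp2:1 pp3:1
Op 3: write(P0, v1, 114). refcount(pp1)=2>1 -> COPY to pp4. 5 ppages; refcounts: pp0:2 pp1:1 pp2:1 pp3:1 pp4:1
Op 4: read(P0, v0) -> 36. No state change.
Op 5: fork(P0) -> P2. 5 ppages; refcounts: pp0:3 pp1:1 pp2:1 pp3:2 pp4:2
Op 6: write(P2, v0, 147). refcount(pp0)=3>1 -> COPY to pp5. 6 ppages; refcounts: pp0:2 pp1:1 pp2:1 pp3:2 pp4:2 pp5:1
Op 7: fork(P0) -> P3. 6 ppages; refcounts: pp0:3 pp1:1 pp2:1 pp3:3 pp4:3 pp5:1
Op 8: write(P3, v2, 197). refcount(pp3)=3>1 -> COPY to pp6. 7 ppages; refcounts: pp0:3 pp1:1 pp2:1 pp3:2 pp4:3 pp5:1 pp6:1
Op 9: write(P1, v1, 168). refcount(pp1)=1 -> write in place. 7 ppages; refcounts: pp0:3 pp1:1 pp2:1 pp3:2 pp4:3 pp5:1 pp6:1

yes yes yes yes no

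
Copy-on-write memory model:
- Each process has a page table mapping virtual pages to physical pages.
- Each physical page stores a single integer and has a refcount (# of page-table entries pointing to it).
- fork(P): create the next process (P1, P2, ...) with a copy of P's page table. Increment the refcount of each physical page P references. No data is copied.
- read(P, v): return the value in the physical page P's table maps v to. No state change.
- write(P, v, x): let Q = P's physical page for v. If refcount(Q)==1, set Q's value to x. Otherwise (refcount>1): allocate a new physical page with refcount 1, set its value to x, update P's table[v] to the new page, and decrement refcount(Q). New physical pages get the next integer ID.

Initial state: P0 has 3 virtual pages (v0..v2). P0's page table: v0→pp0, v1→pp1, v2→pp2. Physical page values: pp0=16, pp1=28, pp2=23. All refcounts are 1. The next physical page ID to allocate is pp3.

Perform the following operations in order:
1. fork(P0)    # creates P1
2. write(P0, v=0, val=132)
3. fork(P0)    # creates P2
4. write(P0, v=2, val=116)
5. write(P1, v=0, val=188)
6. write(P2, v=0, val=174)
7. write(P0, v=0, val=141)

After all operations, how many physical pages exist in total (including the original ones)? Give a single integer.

Op 1: fork(P0) -> P1. 3 ppages; refcounts: pp0:2 pp1:2 pp2:2
Op 2: write(P0, v0, 132). refcount(pp0)=2>1 -> COPY to pp3. 4 ppages; refcounts: pp0:1 pp1:2 pp2:2 pp3:1
Op 3: fork(P0) -> P2. 4 ppages; refcounts: pp0:1 pp1:3 pp2:3 pp3:2
Op 4: write(P0, v2, 116). refcount(pp2)=3>1 -> COPY to pp4. 5 ppages; refcounts: pp0:1 pp1:3 pp2:2 pp3:2 pp4:1
Op 5: write(P1, v0, 188). refcount(pp0)=1 -> write in place. 5 ppages; refcounts: pp0:1 pp1:3 pp2:2 pp3:2 pp4:1
Op 6: write(P2, v0, 174). refcount(pp3)=2>1 -> COPY to pp5. 6 ppages; refcounts: pp0:1 pp1:3 pp2:2 pp3:1 pp4:1 pp5:1
Op 7: write(P0, v0, 141). refcount(pp3)=1 -> write in place. 6 ppages; refcounts: pp0:1 pp1:3 pp2:2 pp3:1 pp4:1 pp5:1

Answer: 6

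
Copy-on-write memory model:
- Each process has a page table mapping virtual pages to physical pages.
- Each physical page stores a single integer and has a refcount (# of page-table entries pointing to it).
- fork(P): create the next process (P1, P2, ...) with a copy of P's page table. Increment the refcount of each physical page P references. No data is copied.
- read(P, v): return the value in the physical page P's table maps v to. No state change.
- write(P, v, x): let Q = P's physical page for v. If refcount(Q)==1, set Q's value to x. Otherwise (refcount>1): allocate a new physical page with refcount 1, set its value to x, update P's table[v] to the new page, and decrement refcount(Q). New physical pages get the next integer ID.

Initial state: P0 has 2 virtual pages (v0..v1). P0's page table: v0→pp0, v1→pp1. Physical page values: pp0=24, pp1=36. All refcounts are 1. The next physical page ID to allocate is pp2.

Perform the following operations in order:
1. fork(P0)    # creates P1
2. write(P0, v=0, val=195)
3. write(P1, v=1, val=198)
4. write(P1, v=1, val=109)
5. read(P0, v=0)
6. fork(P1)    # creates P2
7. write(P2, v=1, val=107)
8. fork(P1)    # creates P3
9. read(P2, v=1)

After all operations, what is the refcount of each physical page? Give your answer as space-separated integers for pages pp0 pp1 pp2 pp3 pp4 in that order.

Answer: 3 1 1 2 1

Derivation:
Op 1: fork(P0) -> P1. 2 ppages; refcounts: pp0:2 pp1:2
Op 2: write(P0, v0, 195). refcount(pp0)=2>1 -> COPY to pp2. 3 ppages; refcounts: pp0:1 pp1:2 pp2:1
Op 3: write(P1, v1, 198). refcount(pp1)=2>1 -> COPY to pp3. 4 ppages; refcounts: pp0:1 pp1:1 pp2:1 pp3:1
Op 4: write(P1, v1, 109). refcount(pp3)=1 -> write in place. 4 ppages; refcounts: pp0:1 pp1:1 pp2:1 pp3:1
Op 5: read(P0, v0) -> 195. No state change.
Op 6: fork(P1) -> P2. 4 ppages; refcounts: pp0:2 pp1:1 pp2:1 pp3:2
Op 7: write(P2, v1, 107). refcount(pp3)=2>1 -> COPY to pp4. 5 ppages; refcounts: pp0:2 pp1:1 pp2:1 pp3:1 pp4:1
Op 8: fork(P1) -> P3. 5 ppages; refcounts: pp0:3 pp1:1 pp2:1 pp3:2 pp4:1
Op 9: read(P2, v1) -> 107. No state change.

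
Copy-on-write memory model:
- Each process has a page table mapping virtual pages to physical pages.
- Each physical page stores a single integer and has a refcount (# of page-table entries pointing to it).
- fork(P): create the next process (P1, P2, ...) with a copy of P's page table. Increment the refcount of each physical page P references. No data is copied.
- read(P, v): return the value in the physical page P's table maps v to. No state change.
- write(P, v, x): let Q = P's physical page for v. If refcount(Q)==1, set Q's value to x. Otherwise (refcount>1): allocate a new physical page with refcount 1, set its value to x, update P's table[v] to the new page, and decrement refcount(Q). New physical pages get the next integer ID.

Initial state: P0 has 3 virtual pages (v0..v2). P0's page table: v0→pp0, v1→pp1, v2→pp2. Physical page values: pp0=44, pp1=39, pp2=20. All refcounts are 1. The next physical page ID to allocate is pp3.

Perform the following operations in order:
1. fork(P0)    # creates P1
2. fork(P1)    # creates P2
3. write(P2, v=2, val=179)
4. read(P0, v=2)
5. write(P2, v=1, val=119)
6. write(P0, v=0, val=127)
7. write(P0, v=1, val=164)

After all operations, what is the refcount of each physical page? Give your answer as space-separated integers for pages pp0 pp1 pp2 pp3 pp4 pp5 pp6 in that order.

Op 1: fork(P0) -> P1. 3 ppages; refcounts: pp0:2 pp1:2 pp2:2
Op 2: fork(P1) -> P2. 3 ppages; refcounts: pp0:3 pp1:3 pp2:3
Op 3: write(P2, v2, 179). refcount(pp2)=3>1 -> COPY to pp3. 4 ppages; refcounts: pp0:3 pp1:3 pp2:2 pp3:1
Op 4: read(P0, v2) -> 20. No state change.
Op 5: write(P2, v1, 119). refcount(pp1)=3>1 -> COPY to pp4. 5 ppages; refcounts: pp0:3 pp1:2 pp2:2 pp3:1 pp4:1
Op 6: write(P0, v0, 127). refcount(pp0)=3>1 -> COPY to pp5. 6 ppages; refcounts: pp0:2 pp1:2 pp2:2 pp3:1 pp4:1 pp5:1
Op 7: write(P0, v1, 164). refcount(pp1)=2>1 -> COPY to pp6. 7 ppages; refcounts: pp0:2 pp1:1 pp2:2 pp3:1 pp4:1 pp5:1 pp6:1

Answer: 2 1 2 1 1 1 1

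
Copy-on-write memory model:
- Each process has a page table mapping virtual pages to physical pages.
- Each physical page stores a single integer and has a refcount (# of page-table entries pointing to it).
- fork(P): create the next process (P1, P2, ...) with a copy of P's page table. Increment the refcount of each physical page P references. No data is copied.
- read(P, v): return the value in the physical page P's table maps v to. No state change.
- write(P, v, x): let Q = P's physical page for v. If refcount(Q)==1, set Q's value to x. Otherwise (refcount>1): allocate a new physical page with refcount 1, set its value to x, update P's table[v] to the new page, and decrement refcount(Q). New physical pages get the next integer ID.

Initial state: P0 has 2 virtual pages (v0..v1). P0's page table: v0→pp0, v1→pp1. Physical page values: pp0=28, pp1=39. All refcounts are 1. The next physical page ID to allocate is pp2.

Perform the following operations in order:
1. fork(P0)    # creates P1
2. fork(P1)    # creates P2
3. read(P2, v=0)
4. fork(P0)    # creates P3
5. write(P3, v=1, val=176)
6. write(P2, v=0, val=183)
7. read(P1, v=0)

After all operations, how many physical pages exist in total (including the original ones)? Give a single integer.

Op 1: fork(P0) -> P1. 2 ppages; refcounts: pp0:2 pp1:2
Op 2: fork(P1) -> P2. 2 ppages; refcounts: pp0:3 pp1:3
Op 3: read(P2, v0) -> 28. No state change.
Op 4: fork(P0) -> P3. 2 ppages; refcounts: pp0:4 pp1:4
Op 5: write(P3, v1, 176). refcount(pp1)=4>1 -> COPY to pp2. 3 ppages; refcounts: pp0:4 pp1:3 pp2:1
Op 6: write(P2, v0, 183). refcount(pp0)=4>1 -> COPY to pp3. 4 ppages; refcounts: pp0:3 pp1:3 pp2:1 pp3:1
Op 7: read(P1, v0) -> 28. No state change.

Answer: 4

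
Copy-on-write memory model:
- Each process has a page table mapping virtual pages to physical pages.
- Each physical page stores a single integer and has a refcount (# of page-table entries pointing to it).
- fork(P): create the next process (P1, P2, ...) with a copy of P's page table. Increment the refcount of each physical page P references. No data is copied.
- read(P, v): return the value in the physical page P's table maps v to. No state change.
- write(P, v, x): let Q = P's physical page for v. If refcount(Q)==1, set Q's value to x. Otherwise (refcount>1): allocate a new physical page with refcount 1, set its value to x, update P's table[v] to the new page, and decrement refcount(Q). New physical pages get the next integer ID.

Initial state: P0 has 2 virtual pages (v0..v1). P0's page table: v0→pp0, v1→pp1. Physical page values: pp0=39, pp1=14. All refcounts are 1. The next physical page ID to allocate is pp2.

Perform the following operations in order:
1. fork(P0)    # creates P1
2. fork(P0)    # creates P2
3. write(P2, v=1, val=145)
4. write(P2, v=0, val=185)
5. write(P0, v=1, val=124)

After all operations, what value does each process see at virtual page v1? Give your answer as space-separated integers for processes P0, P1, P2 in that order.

Op 1: fork(P0) -> P1. 2 ppages; refcounts: pp0:2 pp1:2
Op 2: fork(P0) -> P2. 2 ppages; refcounts: pp0:3 pp1:3
Op 3: write(P2, v1, 145). refcount(pp1)=3>1 -> COPY to pp2. 3 ppages; refcounts: pp0:3 pp1:2 pp2:1
Op 4: write(P2, v0, 185). refcount(pp0)=3>1 -> COPY to pp3. 4 ppages; refcounts: pp0:2 pp1:2 pp2:1 pp3:1
Op 5: write(P0, v1, 124). refcount(pp1)=2>1 -> COPY to pp4. 5 ppages; refcounts: pp0:2 pp1:1 pp2:1 pp3:1 pp4:1
P0: v1 -> pp4 = 124
P1: v1 -> pp1 = 14
P2: v1 -> pp2 = 145

Answer: 124 14 145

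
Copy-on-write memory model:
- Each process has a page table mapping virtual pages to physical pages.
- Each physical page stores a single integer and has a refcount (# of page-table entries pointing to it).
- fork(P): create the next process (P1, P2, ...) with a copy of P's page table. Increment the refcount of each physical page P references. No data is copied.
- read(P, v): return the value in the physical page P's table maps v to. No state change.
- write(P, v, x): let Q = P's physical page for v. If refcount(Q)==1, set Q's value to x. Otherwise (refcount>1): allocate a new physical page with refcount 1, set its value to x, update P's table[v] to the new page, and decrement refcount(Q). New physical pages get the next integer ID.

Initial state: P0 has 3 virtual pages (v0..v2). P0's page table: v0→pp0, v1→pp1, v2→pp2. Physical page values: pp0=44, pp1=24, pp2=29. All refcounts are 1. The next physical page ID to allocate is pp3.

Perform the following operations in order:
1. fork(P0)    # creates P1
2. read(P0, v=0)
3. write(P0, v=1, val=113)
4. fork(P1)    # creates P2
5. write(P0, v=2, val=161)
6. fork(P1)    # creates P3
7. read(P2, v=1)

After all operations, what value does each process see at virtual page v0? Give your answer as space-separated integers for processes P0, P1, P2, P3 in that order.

Op 1: fork(P0) -> P1. 3 ppages; refcounts: pp0:2 pp1:2 pp2:2
Op 2: read(P0, v0) -> 44. No state change.
Op 3: write(P0, v1, 113). refcount(pp1)=2>1 -> COPY to pp3. 4 ppages; refcounts: pp0:2 pp1:1 pp2:2 pp3:1
Op 4: fork(P1) -> P2. 4 ppages; refcounts: pp0:3 pp1:2 pp2:3 pp3:1
Op 5: write(P0, v2, 161). refcount(pp2)=3>1 -> COPY to pp4. 5 ppages; refcounts: pp0:3 pp1:2 pp2:2 pp3:1 pp4:1
Op 6: fork(P1) -> P3. 5 ppages; refcounts: pp0:4 pp1:3 pp2:3 pp3:1 pp4:1
Op 7: read(P2, v1) -> 24. No state change.
P0: v0 -> pp0 = 44
P1: v0 -> pp0 = 44
P2: v0 -> pp0 = 44
P3: v0 -> pp0 = 44

Answer: 44 44 44 44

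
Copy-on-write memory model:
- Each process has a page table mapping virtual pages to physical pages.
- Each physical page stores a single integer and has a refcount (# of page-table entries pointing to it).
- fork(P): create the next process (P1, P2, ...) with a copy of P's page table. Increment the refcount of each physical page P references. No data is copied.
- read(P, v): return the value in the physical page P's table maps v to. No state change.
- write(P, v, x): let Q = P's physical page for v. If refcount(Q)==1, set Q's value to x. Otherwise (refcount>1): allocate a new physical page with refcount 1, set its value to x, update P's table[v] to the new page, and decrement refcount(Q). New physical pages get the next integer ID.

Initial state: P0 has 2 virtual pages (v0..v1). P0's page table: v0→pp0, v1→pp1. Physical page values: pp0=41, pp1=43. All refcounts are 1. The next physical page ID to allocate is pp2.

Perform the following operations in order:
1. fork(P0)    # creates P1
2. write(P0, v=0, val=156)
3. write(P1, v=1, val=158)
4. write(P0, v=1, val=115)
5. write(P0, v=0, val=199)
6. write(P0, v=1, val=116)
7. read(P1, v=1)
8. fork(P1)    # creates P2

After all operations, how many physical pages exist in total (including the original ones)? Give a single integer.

Op 1: fork(P0) -> P1. 2 ppages; refcounts: pp0:2 pp1:2
Op 2: write(P0, v0, 156). refcount(pp0)=2>1 -> COPY to pp2. 3 ppages; refcounts: pp0:1 pp1:2 pp2:1
Op 3: write(P1, v1, 158). refcount(pp1)=2>1 -> COPY to pp3. 4 ppages; refcounts: pp0:1 pp1:1 pp2:1 pp3:1
Op 4: write(P0, v1, 115). refcount(pp1)=1 -> write in place. 4 ppages; refcounts: pp0:1 pp1:1 pp2:1 pp3:1
Op 5: write(P0, v0, 199). refcount(pp2)=1 -> write in place. 4 ppages; refcounts: pp0:1 pp1:1 pp2:1 pp3:1
Op 6: write(P0, v1, 116). refcount(pp1)=1 -> write in place. 4 ppages; refcounts: pp0:1 pp1:1 pp2:1 pp3:1
Op 7: read(P1, v1) -> 158. No state change.
Op 8: fork(P1) -> P2. 4 ppages; refcounts: pp0:2 pp1:1 pp2:1 pp3:2

Answer: 4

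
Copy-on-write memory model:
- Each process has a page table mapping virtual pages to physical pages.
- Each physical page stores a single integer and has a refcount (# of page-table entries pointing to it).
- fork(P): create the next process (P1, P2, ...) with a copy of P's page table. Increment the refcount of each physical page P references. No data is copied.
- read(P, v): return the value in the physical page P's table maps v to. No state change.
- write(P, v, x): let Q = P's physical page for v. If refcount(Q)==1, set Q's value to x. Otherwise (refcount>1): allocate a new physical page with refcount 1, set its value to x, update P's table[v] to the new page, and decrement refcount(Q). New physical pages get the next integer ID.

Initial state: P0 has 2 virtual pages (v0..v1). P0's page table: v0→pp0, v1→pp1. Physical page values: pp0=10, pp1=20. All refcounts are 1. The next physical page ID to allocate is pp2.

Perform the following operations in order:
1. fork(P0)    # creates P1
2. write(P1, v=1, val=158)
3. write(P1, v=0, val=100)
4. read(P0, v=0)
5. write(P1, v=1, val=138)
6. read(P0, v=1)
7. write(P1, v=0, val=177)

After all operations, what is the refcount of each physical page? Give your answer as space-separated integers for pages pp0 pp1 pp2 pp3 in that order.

Answer: 1 1 1 1

Derivation:
Op 1: fork(P0) -> P1. 2 ppages; refcounts: pp0:2 pp1:2
Op 2: write(P1, v1, 158). refcount(pp1)=2>1 -> COPY to pp2. 3 ppages; refcounts: pp0:2 pp1:1 pp2:1
Op 3: write(P1, v0, 100). refcount(pp0)=2>1 -> COPY to pp3. 4 ppages; refcounts: pp0:1 pp1:1 pp2:1 pp3:1
Op 4: read(P0, v0) -> 10. No state change.
Op 5: write(P1, v1, 138). refcount(pp2)=1 -> write in place. 4 ppages; refcounts: pp0:1 pp1:1 pp2:1 pp3:1
Op 6: read(P0, v1) -> 20. No state change.
Op 7: write(P1, v0, 177). refcount(pp3)=1 -> write in place. 4 ppages; refcounts: pp0:1 pp1:1 pp2:1 pp3:1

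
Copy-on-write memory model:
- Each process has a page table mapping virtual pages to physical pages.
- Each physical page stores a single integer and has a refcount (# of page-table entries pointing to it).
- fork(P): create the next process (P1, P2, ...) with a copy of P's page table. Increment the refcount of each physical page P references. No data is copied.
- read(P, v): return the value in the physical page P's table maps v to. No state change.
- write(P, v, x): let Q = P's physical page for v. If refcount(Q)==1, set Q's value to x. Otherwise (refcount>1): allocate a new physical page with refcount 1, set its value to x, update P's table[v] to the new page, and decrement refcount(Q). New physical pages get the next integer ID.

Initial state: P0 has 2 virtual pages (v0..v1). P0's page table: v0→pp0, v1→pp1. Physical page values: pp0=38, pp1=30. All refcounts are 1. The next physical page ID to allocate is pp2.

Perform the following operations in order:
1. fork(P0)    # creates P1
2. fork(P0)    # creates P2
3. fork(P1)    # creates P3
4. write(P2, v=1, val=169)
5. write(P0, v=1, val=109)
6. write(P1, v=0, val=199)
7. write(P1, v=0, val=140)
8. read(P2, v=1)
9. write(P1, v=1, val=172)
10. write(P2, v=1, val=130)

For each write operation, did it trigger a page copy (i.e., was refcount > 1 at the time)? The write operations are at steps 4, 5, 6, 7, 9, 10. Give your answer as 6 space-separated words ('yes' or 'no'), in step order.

Op 1: fork(P0) -> P1. 2 ppages; refcounts: pp0:2 pp1:2
Op 2: fork(P0) -> P2. 2 ppages; refcounts: pp0:3 pp1:3
Op 3: fork(P1) -> P3. 2 ppages; refcounts: pp0:4 pp1:4
Op 4: write(P2, v1, 169). refcount(pp1)=4>1 -> COPY to pp2. 3 ppages; refcounts: pp0:4 pp1:3 pp2:1
Op 5: write(P0, v1, 109). refcount(pp1)=3>1 -> COPY to pp3. 4 ppages; refcounts: pp0:4 pp1:2 pp2:1 pp3:1
Op 6: write(P1, v0, 199). refcount(pp0)=4>1 -> COPY to pp4. 5 ppages; refcounts: pp0:3 pp1:2 pp2:1 pp3:1 pp4:1
Op 7: write(P1, v0, 140). refcount(pp4)=1 -> write in place. 5 ppages; refcounts: pp0:3 pp1:2 pp2:1 pp3:1 pp4:1
Op 8: read(P2, v1) -> 169. No state change.
Op 9: write(P1, v1, 172). refcount(pp1)=2>1 -> COPY to pp5. 6 ppages; refcounts: pp0:3 pp1:1 pp2:1 pp3:1 pp4:1 pp5:1
Op 10: write(P2, v1, 130). refcount(pp2)=1 -> write in place. 6 ppages; refcounts: pp0:3 pp1:1 pp2:1 pp3:1 pp4:1 pp5:1

yes yes yes no yes no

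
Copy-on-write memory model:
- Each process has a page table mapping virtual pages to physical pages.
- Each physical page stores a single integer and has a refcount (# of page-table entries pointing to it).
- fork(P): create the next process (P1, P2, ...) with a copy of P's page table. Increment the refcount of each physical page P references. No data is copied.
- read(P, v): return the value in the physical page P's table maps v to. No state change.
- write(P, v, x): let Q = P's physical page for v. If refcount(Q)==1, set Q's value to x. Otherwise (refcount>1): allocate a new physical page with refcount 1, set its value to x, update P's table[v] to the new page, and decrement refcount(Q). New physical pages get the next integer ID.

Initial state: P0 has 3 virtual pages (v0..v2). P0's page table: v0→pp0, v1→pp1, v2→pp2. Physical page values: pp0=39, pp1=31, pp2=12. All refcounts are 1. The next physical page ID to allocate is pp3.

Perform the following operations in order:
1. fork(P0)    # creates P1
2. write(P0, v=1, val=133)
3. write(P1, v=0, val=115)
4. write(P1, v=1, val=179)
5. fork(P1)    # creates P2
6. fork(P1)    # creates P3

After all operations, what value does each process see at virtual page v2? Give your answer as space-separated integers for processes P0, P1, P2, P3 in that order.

Answer: 12 12 12 12

Derivation:
Op 1: fork(P0) -> P1. 3 ppages; refcounts: pp0:2 pp1:2 pp2:2
Op 2: write(P0, v1, 133). refcount(pp1)=2>1 -> COPY to pp3. 4 ppages; refcounts: pp0:2 pp1:1 pp2:2 pp3:1
Op 3: write(P1, v0, 115). refcount(pp0)=2>1 -> COPY to pp4. 5 ppages; refcounts: pp0:1 pp1:1 pp2:2 pp3:1 pp4:1
Op 4: write(P1, v1, 179). refcount(pp1)=1 -> write in place. 5 ppages; refcounts: pp0:1 pp1:1 pp2:2 pp3:1 pp4:1
Op 5: fork(P1) -> P2. 5 ppages; refcounts: pp0:1 pp1:2 pp2:3 pp3:1 pp4:2
Op 6: fork(P1) -> P3. 5 ppages; refcounts: pp0:1 pp1:3 pp2:4 pp3:1 pp4:3
P0: v2 -> pp2 = 12
P1: v2 -> pp2 = 12
P2: v2 -> pp2 = 12
P3: v2 -> pp2 = 12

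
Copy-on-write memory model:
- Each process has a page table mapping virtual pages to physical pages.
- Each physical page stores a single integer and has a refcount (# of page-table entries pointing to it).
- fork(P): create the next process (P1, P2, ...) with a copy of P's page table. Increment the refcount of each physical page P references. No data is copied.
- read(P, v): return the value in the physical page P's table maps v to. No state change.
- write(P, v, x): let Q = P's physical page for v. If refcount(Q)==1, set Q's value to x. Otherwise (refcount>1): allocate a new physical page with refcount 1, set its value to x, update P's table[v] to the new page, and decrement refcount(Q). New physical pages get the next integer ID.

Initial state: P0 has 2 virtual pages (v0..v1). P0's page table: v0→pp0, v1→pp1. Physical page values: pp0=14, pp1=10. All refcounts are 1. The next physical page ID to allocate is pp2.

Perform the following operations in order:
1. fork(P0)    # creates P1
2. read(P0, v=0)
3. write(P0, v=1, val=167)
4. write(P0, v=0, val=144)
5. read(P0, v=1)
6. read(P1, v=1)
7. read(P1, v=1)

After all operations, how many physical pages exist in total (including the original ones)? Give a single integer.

Op 1: fork(P0) -> P1. 2 ppages; refcounts: pp0:2 pp1:2
Op 2: read(P0, v0) -> 14. No state change.
Op 3: write(P0, v1, 167). refcount(pp1)=2>1 -> COPY to pp2. 3 ppages; refcounts: pp0:2 pp1:1 pp2:1
Op 4: write(P0, v0, 144). refcount(pp0)=2>1 -> COPY to pp3. 4 ppages; refcounts: pp0:1 pp1:1 pp2:1 pp3:1
Op 5: read(P0, v1) -> 167. No state change.
Op 6: read(P1, v1) -> 10. No state change.
Op 7: read(P1, v1) -> 10. No state change.

Answer: 4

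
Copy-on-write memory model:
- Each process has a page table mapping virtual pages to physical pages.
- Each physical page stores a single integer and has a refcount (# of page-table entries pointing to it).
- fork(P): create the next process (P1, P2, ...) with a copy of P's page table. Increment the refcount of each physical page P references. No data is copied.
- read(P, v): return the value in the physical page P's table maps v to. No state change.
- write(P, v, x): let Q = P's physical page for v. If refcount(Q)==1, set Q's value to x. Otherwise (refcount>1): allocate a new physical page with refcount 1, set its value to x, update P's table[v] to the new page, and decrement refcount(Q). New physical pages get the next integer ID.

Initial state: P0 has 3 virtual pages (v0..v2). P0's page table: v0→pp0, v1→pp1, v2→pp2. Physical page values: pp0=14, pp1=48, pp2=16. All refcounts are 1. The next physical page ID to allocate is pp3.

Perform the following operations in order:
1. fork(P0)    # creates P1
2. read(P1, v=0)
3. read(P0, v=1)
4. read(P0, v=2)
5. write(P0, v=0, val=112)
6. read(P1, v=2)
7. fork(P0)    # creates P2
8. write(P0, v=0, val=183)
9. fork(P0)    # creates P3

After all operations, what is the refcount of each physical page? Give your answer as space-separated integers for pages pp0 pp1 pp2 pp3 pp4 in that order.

Op 1: fork(P0) -> P1. 3 ppages; refcounts: pp0:2 pp1:2 pp2:2
Op 2: read(P1, v0) -> 14. No state change.
Op 3: read(P0, v1) -> 48. No state change.
Op 4: read(P0, v2) -> 16. No state change.
Op 5: write(P0, v0, 112). refcount(pp0)=2>1 -> COPY to pp3. 4 ppages; refcounts: pp0:1 pp1:2 pp2:2 pp3:1
Op 6: read(P1, v2) -> 16. No state change.
Op 7: fork(P0) -> P2. 4 ppages; refcounts: pp0:1 pp1:3 pp2:3 pp3:2
Op 8: write(P0, v0, 183). refcount(pp3)=2>1 -> COPY to pp4. 5 ppages; refcounts: pp0:1 pp1:3 pp2:3 pp3:1 pp4:1
Op 9: fork(P0) -> P3. 5 ppages; refcounts: pp0:1 pp1:4 pp2:4 pp3:1 pp4:2

Answer: 1 4 4 1 2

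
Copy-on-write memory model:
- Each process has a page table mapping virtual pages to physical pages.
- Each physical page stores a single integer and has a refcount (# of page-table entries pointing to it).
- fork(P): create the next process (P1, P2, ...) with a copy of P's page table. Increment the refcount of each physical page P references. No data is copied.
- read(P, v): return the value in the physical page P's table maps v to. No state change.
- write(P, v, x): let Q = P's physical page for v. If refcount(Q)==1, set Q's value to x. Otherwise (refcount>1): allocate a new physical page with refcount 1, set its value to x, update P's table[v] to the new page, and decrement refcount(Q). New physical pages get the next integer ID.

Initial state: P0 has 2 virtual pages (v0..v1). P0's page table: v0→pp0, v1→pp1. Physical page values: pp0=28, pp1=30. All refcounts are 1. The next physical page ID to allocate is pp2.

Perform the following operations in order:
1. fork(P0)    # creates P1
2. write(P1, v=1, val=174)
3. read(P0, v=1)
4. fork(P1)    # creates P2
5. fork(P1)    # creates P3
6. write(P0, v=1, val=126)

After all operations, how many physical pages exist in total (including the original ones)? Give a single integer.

Answer: 3

Derivation:
Op 1: fork(P0) -> P1. 2 ppages; refcounts: pp0:2 pp1:2
Op 2: write(P1, v1, 174). refcount(pp1)=2>1 -> COPY to pp2. 3 ppages; refcounts: pp0:2 pp1:1 pp2:1
Op 3: read(P0, v1) -> 30. No state change.
Op 4: fork(P1) -> P2. 3 ppages; refcounts: pp0:3 pp1:1 pp2:2
Op 5: fork(P1) -> P3. 3 ppages; refcounts: pp0:4 pp1:1 pp2:3
Op 6: write(P0, v1, 126). refcount(pp1)=1 -> write in place. 3 ppages; refcounts: pp0:4 pp1:1 pp2:3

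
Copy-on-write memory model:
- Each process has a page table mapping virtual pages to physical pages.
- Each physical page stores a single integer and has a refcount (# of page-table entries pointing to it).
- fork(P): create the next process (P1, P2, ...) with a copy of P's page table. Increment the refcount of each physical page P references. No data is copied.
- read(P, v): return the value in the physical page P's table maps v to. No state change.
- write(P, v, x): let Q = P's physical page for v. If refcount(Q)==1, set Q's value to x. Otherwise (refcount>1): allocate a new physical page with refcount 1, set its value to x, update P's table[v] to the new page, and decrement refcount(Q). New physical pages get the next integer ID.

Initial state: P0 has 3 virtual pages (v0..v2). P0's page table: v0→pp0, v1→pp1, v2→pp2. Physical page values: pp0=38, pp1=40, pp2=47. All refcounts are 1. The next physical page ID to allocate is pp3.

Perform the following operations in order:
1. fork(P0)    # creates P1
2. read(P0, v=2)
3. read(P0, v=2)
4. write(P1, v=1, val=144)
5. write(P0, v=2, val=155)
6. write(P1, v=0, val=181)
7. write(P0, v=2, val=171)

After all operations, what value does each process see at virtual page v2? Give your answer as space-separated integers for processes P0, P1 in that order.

Op 1: fork(P0) -> P1. 3 ppages; refcounts: pp0:2 pp1:2 pp2:2
Op 2: read(P0, v2) -> 47. No state change.
Op 3: read(P0, v2) -> 47. No state change.
Op 4: write(P1, v1, 144). refcount(pp1)=2>1 -> COPY to pp3. 4 ppages; refcounts: pp0:2 pp1:1 pp2:2 pp3:1
Op 5: write(P0, v2, 155). refcount(pp2)=2>1 -> COPY to pp4. 5 ppages; refcounts: pp0:2 pp1:1 pp2:1 pp3:1 pp4:1
Op 6: write(P1, v0, 181). refcount(pp0)=2>1 -> COPY to pp5. 6 ppages; refcounts: pp0:1 pp1:1 pp2:1 pp3:1 pp4:1 pp5:1
Op 7: write(P0, v2, 171). refcount(pp4)=1 -> write in place. 6 ppages; refcounts: pp0:1 pp1:1 pp2:1 pp3:1 pp4:1 pp5:1
P0: v2 -> pp4 = 171
P1: v2 -> pp2 = 47

Answer: 171 47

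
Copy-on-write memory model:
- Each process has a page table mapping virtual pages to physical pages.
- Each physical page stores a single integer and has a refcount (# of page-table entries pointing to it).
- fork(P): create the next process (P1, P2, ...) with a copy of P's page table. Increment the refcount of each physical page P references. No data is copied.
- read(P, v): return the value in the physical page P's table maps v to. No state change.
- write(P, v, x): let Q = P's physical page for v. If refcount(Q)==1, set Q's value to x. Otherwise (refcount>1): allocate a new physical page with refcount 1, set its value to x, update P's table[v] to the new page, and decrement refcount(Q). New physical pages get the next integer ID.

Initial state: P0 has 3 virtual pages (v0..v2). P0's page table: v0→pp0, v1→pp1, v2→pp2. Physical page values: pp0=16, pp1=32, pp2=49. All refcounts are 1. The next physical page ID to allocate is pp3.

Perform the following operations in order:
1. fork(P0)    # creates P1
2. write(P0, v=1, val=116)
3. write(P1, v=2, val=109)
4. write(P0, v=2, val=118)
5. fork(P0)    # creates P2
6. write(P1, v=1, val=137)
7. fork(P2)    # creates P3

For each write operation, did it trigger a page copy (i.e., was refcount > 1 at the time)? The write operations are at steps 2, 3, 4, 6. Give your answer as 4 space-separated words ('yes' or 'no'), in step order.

Op 1: fork(P0) -> P1. 3 ppages; refcounts: pp0:2 pp1:2 pp2:2
Op 2: write(P0, v1, 116). refcount(pp1)=2>1 -> COPY to pp3. 4 ppages; refcounts: pp0:2 pp1:1 pp2:2 pp3:1
Op 3: write(P1, v2, 109). refcount(pp2)=2>1 -> COPY to pp4. 5 ppages; refcounts: pp0:2 pp1:1 pp2:1 pp3:1 pp4:1
Op 4: write(P0, v2, 118). refcount(pp2)=1 -> write in place. 5 ppages; refcounts: pp0:2 pp1:1 pp2:1 pp3:1 pp4:1
Op 5: fork(P0) -> P2. 5 ppages; refcounts: pp0:3 pp1:1 pp2:2 pp3:2 pp4:1
Op 6: write(P1, v1, 137). refcount(pp1)=1 -> write in place. 5 ppages; refcounts: pp0:3 pp1:1 pp2:2 pp3:2 pp4:1
Op 7: fork(P2) -> P3. 5 ppages; refcounts: pp0:4 pp1:1 pp2:3 pp3:3 pp4:1

yes yes no no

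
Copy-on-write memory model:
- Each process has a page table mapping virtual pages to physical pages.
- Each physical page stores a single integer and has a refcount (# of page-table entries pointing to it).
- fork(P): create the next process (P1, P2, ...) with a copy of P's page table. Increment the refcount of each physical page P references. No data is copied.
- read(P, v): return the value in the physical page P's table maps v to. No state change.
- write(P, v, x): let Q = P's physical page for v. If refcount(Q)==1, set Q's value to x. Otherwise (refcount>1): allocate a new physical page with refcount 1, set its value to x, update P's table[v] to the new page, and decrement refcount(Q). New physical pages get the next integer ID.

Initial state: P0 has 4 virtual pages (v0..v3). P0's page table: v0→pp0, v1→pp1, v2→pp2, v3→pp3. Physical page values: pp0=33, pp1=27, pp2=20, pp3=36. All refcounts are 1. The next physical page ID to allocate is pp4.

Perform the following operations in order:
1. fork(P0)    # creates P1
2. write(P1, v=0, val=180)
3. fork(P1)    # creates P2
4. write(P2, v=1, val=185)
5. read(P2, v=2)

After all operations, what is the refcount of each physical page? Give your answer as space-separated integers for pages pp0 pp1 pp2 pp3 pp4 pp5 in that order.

Op 1: fork(P0) -> P1. 4 ppages; refcounts: pp0:2 pp1:2 pp2:2 pp3:2
Op 2: write(P1, v0, 180). refcount(pp0)=2>1 -> COPY to pp4. 5 ppages; refcounts: pp0:1 pp1:2 pp2:2 pp3:2 pp4:1
Op 3: fork(P1) -> P2. 5 ppages; refcounts: pp0:1 pp1:3 pp2:3 pp3:3 pp4:2
Op 4: write(P2, v1, 185). refcount(pp1)=3>1 -> COPY to pp5. 6 ppages; refcounts: pp0:1 pp1:2 pp2:3 pp3:3 pp4:2 pp5:1
Op 5: read(P2, v2) -> 20. No state change.

Answer: 1 2 3 3 2 1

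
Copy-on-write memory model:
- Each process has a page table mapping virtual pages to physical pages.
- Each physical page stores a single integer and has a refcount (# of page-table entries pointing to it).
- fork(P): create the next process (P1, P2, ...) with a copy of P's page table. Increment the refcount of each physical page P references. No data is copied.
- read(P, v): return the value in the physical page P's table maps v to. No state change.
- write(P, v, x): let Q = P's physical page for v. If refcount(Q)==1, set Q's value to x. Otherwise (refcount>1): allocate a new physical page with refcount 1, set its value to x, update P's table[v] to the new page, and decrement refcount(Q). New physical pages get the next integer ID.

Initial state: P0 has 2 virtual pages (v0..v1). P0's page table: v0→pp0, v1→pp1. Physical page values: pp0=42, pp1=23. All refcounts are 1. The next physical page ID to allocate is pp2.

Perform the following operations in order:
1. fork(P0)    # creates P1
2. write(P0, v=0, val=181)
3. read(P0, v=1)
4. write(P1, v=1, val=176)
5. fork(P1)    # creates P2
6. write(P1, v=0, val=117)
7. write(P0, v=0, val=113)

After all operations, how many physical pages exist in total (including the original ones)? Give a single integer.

Answer: 5

Derivation:
Op 1: fork(P0) -> P1. 2 ppages; refcounts: pp0:2 pp1:2
Op 2: write(P0, v0, 181). refcount(pp0)=2>1 -> COPY to pp2. 3 ppages; refcounts: pp0:1 pp1:2 pp2:1
Op 3: read(P0, v1) -> 23. No state change.
Op 4: write(P1, v1, 176). refcount(pp1)=2>1 -> COPY to pp3. 4 ppages; refcounts: pp0:1 pp1:1 pp2:1 pp3:1
Op 5: fork(P1) -> P2. 4 ppages; refcounts: pp0:2 pp1:1 pp2:1 pp3:2
Op 6: write(P1, v0, 117). refcount(pp0)=2>1 -> COPY to pp4. 5 ppages; refcounts: pp0:1 pp1:1 pp2:1 pp3:2 pp4:1
Op 7: write(P0, v0, 113). refcount(pp2)=1 -> write in place. 5 ppages; refcounts: pp0:1 pp1:1 pp2:1 pp3:2 pp4:1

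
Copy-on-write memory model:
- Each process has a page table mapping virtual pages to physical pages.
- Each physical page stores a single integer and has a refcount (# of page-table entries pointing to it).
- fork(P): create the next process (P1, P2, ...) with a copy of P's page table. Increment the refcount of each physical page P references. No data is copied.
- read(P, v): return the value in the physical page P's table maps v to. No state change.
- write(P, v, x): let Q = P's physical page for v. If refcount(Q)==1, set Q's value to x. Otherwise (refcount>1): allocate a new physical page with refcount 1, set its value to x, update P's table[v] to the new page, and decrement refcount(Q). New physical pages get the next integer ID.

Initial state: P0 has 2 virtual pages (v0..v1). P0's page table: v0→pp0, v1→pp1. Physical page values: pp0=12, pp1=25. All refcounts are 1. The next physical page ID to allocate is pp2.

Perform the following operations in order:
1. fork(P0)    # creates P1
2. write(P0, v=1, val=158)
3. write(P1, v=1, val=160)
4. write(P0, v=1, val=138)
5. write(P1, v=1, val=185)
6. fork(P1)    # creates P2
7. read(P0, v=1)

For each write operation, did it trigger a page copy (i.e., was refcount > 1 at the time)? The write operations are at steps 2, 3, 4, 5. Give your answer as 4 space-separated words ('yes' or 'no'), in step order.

Op 1: fork(P0) -> P1. 2 ppages; refcounts: pp0:2 pp1:2
Op 2: write(P0, v1, 158). refcount(pp1)=2>1 -> COPY to pp2. 3 ppages; refcounts: pp0:2 pp1:1 pp2:1
Op 3: write(P1, v1, 160). refcount(pp1)=1 -> write in place. 3 ppages; refcounts: pp0:2 pp1:1 pp2:1
Op 4: write(P0, v1, 138). refcount(pp2)=1 -> write in place. 3 ppages; refcounts: pp0:2 pp1:1 pp2:1
Op 5: write(P1, v1, 185). refcount(pp1)=1 -> write in place. 3 ppages; refcounts: pp0:2 pp1:1 pp2:1
Op 6: fork(P1) -> P2. 3 ppages; refcounts: pp0:3 pp1:2 pp2:1
Op 7: read(P0, v1) -> 138. No state change.

yes no no no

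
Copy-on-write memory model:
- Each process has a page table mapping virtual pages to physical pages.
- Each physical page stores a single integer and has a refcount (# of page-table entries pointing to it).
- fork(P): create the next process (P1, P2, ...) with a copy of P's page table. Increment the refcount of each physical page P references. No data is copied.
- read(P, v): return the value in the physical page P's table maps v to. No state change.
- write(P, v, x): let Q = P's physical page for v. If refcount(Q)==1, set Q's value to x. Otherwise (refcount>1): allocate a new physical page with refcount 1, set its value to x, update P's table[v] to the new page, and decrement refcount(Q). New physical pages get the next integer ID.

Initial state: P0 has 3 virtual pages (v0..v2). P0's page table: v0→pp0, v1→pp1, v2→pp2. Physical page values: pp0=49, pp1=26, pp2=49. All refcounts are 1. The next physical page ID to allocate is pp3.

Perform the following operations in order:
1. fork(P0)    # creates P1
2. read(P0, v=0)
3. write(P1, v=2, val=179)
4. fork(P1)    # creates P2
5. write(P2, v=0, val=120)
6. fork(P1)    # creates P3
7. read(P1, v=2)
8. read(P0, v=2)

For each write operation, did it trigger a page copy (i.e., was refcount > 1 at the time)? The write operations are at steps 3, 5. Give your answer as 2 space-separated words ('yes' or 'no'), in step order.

Op 1: fork(P0) -> P1. 3 ppages; refcounts: pp0:2 pp1:2 pp2:2
Op 2: read(P0, v0) -> 49. No state change.
Op 3: write(P1, v2, 179). refcount(pp2)=2>1 -> COPY to pp3. 4 ppages; refcounts: pp0:2 pp1:2 pp2:1 pp3:1
Op 4: fork(P1) -> P2. 4 ppages; refcounts: pp0:3 pp1:3 pp2:1 pp3:2
Op 5: write(P2, v0, 120). refcount(pp0)=3>1 -> COPY to pp4. 5 ppages; refcounts: pp0:2 pp1:3 pp2:1 pp3:2 pp4:1
Op 6: fork(P1) -> P3. 5 ppages; refcounts: pp0:3 pp1:4 pp2:1 pp3:3 pp4:1
Op 7: read(P1, v2) -> 179. No state change.
Op 8: read(P0, v2) -> 49. No state change.

yes yes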